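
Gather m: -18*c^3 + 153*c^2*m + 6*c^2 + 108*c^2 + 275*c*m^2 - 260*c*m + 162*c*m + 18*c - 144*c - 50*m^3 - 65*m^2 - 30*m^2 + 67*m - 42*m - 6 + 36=-18*c^3 + 114*c^2 - 126*c - 50*m^3 + m^2*(275*c - 95) + m*(153*c^2 - 98*c + 25) + 30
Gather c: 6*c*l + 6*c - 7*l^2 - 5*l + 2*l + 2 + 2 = c*(6*l + 6) - 7*l^2 - 3*l + 4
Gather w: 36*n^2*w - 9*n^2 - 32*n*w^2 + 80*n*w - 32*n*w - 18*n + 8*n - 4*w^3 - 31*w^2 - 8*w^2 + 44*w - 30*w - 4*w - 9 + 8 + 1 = -9*n^2 - 10*n - 4*w^3 + w^2*(-32*n - 39) + w*(36*n^2 + 48*n + 10)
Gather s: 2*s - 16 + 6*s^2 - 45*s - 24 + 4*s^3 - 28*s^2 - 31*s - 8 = 4*s^3 - 22*s^2 - 74*s - 48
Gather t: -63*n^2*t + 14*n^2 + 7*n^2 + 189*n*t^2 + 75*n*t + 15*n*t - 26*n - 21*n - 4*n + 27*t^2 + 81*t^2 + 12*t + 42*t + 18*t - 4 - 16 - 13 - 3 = 21*n^2 - 51*n + t^2*(189*n + 108) + t*(-63*n^2 + 90*n + 72) - 36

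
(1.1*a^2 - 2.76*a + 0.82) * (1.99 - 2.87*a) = -3.157*a^3 + 10.1102*a^2 - 7.8458*a + 1.6318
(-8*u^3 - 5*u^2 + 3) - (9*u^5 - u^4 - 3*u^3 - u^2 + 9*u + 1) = -9*u^5 + u^4 - 5*u^3 - 4*u^2 - 9*u + 2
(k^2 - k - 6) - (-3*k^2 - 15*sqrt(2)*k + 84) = 4*k^2 - k + 15*sqrt(2)*k - 90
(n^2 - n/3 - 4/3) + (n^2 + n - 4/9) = 2*n^2 + 2*n/3 - 16/9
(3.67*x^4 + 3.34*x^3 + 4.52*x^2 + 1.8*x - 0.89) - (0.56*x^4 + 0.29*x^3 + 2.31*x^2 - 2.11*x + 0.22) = 3.11*x^4 + 3.05*x^3 + 2.21*x^2 + 3.91*x - 1.11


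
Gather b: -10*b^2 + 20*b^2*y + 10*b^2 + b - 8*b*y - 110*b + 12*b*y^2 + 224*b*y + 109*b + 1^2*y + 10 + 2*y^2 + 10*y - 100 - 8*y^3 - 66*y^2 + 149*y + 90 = 20*b^2*y + b*(12*y^2 + 216*y) - 8*y^3 - 64*y^2 + 160*y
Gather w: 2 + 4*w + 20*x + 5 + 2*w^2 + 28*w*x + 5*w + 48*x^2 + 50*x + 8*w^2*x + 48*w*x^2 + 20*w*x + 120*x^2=w^2*(8*x + 2) + w*(48*x^2 + 48*x + 9) + 168*x^2 + 70*x + 7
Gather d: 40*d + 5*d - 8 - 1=45*d - 9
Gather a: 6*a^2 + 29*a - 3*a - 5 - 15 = 6*a^2 + 26*a - 20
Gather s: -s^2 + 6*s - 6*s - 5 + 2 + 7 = 4 - s^2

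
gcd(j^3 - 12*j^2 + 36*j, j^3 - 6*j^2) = j^2 - 6*j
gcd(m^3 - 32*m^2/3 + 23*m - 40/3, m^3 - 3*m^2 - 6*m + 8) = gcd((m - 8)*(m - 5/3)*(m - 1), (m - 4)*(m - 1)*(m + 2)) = m - 1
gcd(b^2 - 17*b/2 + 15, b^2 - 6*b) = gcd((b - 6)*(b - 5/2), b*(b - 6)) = b - 6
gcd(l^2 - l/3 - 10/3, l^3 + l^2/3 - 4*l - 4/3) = l - 2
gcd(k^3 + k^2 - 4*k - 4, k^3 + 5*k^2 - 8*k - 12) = k^2 - k - 2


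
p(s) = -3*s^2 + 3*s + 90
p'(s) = 3 - 6*s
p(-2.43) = 65.00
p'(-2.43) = 17.58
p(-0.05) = 89.84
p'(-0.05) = 3.30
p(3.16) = 69.52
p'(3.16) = -15.96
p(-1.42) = 79.69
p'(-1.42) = 11.52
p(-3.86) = 33.72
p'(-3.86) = 26.16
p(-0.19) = 89.32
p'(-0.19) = 4.14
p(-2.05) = 71.24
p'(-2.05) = 15.30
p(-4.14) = 26.16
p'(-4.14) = 27.84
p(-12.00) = -378.00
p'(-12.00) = 75.00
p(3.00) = 72.00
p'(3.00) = -15.00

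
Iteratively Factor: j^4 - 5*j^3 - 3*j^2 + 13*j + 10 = (j - 2)*(j^3 - 3*j^2 - 9*j - 5) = (j - 2)*(j + 1)*(j^2 - 4*j - 5) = (j - 2)*(j + 1)^2*(j - 5)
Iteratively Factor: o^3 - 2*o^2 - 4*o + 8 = (o - 2)*(o^2 - 4) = (o - 2)^2*(o + 2)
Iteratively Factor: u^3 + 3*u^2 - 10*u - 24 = (u - 3)*(u^2 + 6*u + 8) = (u - 3)*(u + 4)*(u + 2)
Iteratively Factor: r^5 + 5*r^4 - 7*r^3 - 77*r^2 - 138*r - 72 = (r + 3)*(r^4 + 2*r^3 - 13*r^2 - 38*r - 24) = (r + 2)*(r + 3)*(r^3 - 13*r - 12) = (r - 4)*(r + 2)*(r + 3)*(r^2 + 4*r + 3) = (r - 4)*(r + 2)*(r + 3)^2*(r + 1)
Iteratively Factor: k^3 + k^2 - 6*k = (k + 3)*(k^2 - 2*k) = k*(k + 3)*(k - 2)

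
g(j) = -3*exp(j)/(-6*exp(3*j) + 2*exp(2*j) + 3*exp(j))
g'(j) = -3*exp(j)/(-6*exp(3*j) + 2*exp(2*j) + 3*exp(j)) - 3*(18*exp(3*j) - 4*exp(2*j) - 3*exp(j))*exp(j)/(-6*exp(3*j) + 2*exp(2*j) + 3*exp(j))^2 = (6 - 36*exp(j))*exp(j)/(-6*exp(2*j) + 2*exp(j) + 3)^2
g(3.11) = 0.00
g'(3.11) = -0.00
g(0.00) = 3.00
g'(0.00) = -30.00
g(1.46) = 0.03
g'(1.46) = -0.06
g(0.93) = 0.10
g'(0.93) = -0.23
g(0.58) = 0.24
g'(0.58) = -0.66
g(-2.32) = -0.96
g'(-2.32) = 0.02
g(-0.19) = -5.45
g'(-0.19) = -64.81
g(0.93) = 0.10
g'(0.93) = -0.23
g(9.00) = 0.00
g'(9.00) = 0.00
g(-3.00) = -0.97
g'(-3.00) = 0.02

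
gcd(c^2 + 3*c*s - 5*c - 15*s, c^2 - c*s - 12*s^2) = c + 3*s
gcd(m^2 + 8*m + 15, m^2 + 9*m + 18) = m + 3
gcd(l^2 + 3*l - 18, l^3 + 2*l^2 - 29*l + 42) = l - 3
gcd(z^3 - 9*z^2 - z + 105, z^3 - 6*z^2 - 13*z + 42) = z^2 - 4*z - 21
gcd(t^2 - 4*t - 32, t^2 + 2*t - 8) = t + 4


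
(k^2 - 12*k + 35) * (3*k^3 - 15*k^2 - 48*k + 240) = 3*k^5 - 51*k^4 + 237*k^3 + 291*k^2 - 4560*k + 8400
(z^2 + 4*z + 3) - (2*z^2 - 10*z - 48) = -z^2 + 14*z + 51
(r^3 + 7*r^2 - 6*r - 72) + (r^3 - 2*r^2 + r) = 2*r^3 + 5*r^2 - 5*r - 72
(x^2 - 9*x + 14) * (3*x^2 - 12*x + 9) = 3*x^4 - 39*x^3 + 159*x^2 - 249*x + 126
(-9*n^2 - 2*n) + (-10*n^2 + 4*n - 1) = -19*n^2 + 2*n - 1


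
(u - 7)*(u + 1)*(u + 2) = u^3 - 4*u^2 - 19*u - 14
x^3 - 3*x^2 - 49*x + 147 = (x - 7)*(x - 3)*(x + 7)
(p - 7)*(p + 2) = p^2 - 5*p - 14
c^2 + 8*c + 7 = (c + 1)*(c + 7)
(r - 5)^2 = r^2 - 10*r + 25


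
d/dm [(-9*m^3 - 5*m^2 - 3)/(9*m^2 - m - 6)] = (-81*m^4 + 18*m^3 + 167*m^2 + 114*m - 3)/(81*m^4 - 18*m^3 - 107*m^2 + 12*m + 36)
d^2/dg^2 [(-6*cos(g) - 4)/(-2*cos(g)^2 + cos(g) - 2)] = -4*(3*(cos(2*g) - 1)^2/2 - 87*cos(g)/4 - 21*cos(2*g) + 19*cos(3*g)/4 + 29)*cos(g)/(-cos(g) + cos(2*g) + 3)^3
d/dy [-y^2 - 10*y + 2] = -2*y - 10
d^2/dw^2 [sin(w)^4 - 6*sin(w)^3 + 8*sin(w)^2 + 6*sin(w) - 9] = -16*sin(w)^4 + 54*sin(w)^3 - 20*sin(w)^2 - 42*sin(w) + 16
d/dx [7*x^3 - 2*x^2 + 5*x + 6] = 21*x^2 - 4*x + 5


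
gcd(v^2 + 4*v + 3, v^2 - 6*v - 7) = v + 1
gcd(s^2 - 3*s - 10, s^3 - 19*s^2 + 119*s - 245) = s - 5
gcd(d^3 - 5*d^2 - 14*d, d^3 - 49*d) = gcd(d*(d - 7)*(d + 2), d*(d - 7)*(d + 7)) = d^2 - 7*d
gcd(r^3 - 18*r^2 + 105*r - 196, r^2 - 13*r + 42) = r - 7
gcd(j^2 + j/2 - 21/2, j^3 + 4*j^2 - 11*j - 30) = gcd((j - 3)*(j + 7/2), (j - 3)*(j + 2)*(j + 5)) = j - 3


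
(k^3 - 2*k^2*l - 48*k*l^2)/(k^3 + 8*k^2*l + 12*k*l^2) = (k - 8*l)/(k + 2*l)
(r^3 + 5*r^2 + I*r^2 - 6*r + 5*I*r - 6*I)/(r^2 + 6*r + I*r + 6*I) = r - 1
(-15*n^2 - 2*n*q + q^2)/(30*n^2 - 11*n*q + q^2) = (3*n + q)/(-6*n + q)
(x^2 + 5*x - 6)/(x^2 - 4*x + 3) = (x + 6)/(x - 3)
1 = 1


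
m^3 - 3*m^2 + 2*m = m*(m - 2)*(m - 1)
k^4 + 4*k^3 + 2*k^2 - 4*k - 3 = (k - 1)*(k + 1)^2*(k + 3)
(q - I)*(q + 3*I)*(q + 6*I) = q^3 + 8*I*q^2 - 9*q + 18*I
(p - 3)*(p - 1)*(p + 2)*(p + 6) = p^4 + 4*p^3 - 17*p^2 - 24*p + 36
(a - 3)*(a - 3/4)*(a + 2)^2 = a^4 + a^3/4 - 35*a^2/4 - 6*a + 9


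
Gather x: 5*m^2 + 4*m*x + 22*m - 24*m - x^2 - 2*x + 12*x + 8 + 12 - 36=5*m^2 - 2*m - x^2 + x*(4*m + 10) - 16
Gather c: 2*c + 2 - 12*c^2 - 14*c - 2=-12*c^2 - 12*c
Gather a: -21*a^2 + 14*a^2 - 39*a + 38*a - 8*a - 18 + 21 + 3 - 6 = -7*a^2 - 9*a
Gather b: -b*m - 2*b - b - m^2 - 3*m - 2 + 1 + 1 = b*(-m - 3) - m^2 - 3*m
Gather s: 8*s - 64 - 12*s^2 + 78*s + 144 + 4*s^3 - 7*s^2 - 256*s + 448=4*s^3 - 19*s^2 - 170*s + 528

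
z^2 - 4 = (z - 2)*(z + 2)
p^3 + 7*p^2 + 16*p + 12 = (p + 2)^2*(p + 3)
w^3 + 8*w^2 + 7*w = w*(w + 1)*(w + 7)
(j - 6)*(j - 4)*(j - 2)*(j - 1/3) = j^4 - 37*j^3/3 + 48*j^2 - 188*j/3 + 16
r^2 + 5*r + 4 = (r + 1)*(r + 4)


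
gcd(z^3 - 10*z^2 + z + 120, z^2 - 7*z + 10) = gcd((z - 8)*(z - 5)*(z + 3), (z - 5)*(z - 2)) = z - 5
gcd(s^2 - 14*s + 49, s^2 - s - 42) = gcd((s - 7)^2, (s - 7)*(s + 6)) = s - 7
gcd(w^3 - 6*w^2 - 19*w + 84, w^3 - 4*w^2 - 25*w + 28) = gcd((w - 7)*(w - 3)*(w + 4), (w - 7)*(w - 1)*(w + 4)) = w^2 - 3*w - 28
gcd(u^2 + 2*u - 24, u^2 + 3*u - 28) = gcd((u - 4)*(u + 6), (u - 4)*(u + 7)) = u - 4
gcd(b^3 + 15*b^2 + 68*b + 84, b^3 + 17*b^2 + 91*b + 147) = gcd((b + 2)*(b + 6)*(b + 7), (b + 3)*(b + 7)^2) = b + 7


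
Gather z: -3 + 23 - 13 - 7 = 0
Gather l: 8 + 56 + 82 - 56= 90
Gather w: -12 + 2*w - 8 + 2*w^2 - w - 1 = 2*w^2 + w - 21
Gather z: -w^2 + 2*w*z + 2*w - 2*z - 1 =-w^2 + 2*w + z*(2*w - 2) - 1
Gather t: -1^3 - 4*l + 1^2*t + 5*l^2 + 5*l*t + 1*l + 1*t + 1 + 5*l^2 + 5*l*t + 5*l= 10*l^2 + 2*l + t*(10*l + 2)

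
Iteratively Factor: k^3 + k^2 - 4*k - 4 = (k + 1)*(k^2 - 4) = (k + 1)*(k + 2)*(k - 2)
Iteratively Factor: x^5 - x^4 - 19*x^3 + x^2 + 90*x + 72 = (x + 2)*(x^4 - 3*x^3 - 13*x^2 + 27*x + 36) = (x + 2)*(x + 3)*(x^3 - 6*x^2 + 5*x + 12) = (x - 3)*(x + 2)*(x + 3)*(x^2 - 3*x - 4) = (x - 4)*(x - 3)*(x + 2)*(x + 3)*(x + 1)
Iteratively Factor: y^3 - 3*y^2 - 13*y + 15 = (y - 1)*(y^2 - 2*y - 15) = (y - 5)*(y - 1)*(y + 3)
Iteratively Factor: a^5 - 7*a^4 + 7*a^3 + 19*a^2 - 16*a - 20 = (a - 5)*(a^4 - 2*a^3 - 3*a^2 + 4*a + 4) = (a - 5)*(a - 2)*(a^3 - 3*a - 2) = (a - 5)*(a - 2)*(a + 1)*(a^2 - a - 2) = (a - 5)*(a - 2)^2*(a + 1)*(a + 1)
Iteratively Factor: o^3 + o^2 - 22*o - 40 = (o + 2)*(o^2 - o - 20) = (o + 2)*(o + 4)*(o - 5)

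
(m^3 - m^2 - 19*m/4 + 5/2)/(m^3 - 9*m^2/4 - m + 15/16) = 4*(m + 2)/(4*m + 3)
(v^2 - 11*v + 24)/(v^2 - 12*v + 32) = (v - 3)/(v - 4)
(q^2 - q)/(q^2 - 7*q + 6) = q/(q - 6)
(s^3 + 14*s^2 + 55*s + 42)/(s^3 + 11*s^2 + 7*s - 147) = (s^2 + 7*s + 6)/(s^2 + 4*s - 21)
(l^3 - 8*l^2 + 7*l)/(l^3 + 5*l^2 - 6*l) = (l - 7)/(l + 6)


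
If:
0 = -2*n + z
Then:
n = z/2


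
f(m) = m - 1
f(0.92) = -0.08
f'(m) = 1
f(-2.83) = -3.83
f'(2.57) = 1.00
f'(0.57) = 1.00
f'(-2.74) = 1.00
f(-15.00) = -16.00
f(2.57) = 1.57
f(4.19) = 3.19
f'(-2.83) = 1.00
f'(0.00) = 1.00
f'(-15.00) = 1.00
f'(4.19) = 1.00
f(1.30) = 0.30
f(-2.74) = -3.74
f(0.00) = -1.00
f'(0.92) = 1.00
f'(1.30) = 1.00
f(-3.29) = -4.29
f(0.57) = -0.43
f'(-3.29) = 1.00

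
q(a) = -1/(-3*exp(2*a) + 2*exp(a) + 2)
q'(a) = -(6*exp(2*a) - 2*exp(a))/(-3*exp(2*a) + 2*exp(a) + 2)^2 = (2 - 6*exp(a))*exp(a)/(-3*exp(2*a) + 2*exp(a) + 2)^2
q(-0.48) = -0.48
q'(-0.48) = -0.24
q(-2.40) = -0.46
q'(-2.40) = 0.03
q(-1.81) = -0.45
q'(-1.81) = 0.03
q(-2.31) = -0.46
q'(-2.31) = 0.03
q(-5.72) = -0.50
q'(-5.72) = 0.00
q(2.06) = 0.01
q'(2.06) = -0.01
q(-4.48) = -0.49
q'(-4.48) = 0.01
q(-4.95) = -0.50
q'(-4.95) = 0.00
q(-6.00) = -0.50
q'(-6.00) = 0.00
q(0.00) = -1.00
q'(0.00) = -4.00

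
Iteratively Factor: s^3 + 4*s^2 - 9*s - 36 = (s + 3)*(s^2 + s - 12) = (s - 3)*(s + 3)*(s + 4)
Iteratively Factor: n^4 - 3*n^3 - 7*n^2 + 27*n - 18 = (n - 3)*(n^3 - 7*n + 6) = (n - 3)*(n + 3)*(n^2 - 3*n + 2) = (n - 3)*(n - 1)*(n + 3)*(n - 2)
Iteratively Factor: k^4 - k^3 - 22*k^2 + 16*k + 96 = (k - 4)*(k^3 + 3*k^2 - 10*k - 24) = (k - 4)*(k + 2)*(k^2 + k - 12) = (k - 4)*(k - 3)*(k + 2)*(k + 4)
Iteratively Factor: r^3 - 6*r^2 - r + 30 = (r - 5)*(r^2 - r - 6) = (r - 5)*(r - 3)*(r + 2)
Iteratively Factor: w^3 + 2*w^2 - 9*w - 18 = (w + 2)*(w^2 - 9) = (w + 2)*(w + 3)*(w - 3)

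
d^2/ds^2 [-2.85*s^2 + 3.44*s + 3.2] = -5.70000000000000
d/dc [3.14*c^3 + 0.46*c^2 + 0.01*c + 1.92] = 9.42*c^2 + 0.92*c + 0.01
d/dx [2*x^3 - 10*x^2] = 2*x*(3*x - 10)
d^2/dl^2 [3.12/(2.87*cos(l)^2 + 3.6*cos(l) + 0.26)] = (-102.796512*(1 - cos(l)^2)^2 - 96.70752*cos(l)^3 - 82.5208799999999*cos(l)^2 + 196.33536*cos(l) + 179.010624)/(2.87*cos(l)^2 + 3.6*cos(l) + 0.26)^3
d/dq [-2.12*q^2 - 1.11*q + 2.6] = -4.24*q - 1.11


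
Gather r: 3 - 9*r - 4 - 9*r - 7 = -18*r - 8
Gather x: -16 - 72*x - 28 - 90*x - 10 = -162*x - 54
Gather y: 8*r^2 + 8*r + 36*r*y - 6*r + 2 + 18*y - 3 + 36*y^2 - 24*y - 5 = 8*r^2 + 2*r + 36*y^2 + y*(36*r - 6) - 6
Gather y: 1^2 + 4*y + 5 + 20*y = 24*y + 6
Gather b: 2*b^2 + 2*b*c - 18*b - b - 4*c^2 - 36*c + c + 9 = 2*b^2 + b*(2*c - 19) - 4*c^2 - 35*c + 9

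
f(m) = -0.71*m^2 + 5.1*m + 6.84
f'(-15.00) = 26.40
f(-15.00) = -229.41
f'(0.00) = 5.10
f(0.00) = 6.84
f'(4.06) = -0.67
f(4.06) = 15.84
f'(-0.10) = 5.24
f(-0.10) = 6.32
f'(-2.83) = 9.12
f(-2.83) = -13.28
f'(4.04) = -0.64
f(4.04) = 15.86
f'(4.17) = -0.82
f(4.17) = 15.76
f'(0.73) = 4.06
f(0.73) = 10.18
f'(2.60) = 1.41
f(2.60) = 15.30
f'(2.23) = 1.93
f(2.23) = 14.68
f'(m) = 5.1 - 1.42*m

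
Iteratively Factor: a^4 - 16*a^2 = (a - 4)*(a^3 + 4*a^2) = (a - 4)*(a + 4)*(a^2) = a*(a - 4)*(a + 4)*(a)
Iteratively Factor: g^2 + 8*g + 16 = (g + 4)*(g + 4)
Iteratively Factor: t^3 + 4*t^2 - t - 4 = (t + 1)*(t^2 + 3*t - 4) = (t - 1)*(t + 1)*(t + 4)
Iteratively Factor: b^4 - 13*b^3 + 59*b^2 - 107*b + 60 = (b - 1)*(b^3 - 12*b^2 + 47*b - 60) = (b - 5)*(b - 1)*(b^2 - 7*b + 12) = (b - 5)*(b - 4)*(b - 1)*(b - 3)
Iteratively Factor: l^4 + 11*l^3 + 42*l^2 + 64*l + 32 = (l + 1)*(l^3 + 10*l^2 + 32*l + 32) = (l + 1)*(l + 2)*(l^2 + 8*l + 16) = (l + 1)*(l + 2)*(l + 4)*(l + 4)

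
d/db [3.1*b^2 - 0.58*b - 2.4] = 6.2*b - 0.58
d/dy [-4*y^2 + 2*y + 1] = 2 - 8*y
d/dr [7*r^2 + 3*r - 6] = 14*r + 3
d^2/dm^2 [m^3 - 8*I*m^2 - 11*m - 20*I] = 6*m - 16*I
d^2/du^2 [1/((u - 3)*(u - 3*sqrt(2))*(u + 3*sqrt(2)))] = 6*(2*u^4 - 8*u^3 - 9*u^2 + 162)/(u^9 - 9*u^8 - 27*u^7 + 459*u^6 - 486*u^5 - 7290*u^4 + 20412*u^3 + 26244*u^2 - 157464*u + 157464)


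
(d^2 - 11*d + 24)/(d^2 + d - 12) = (d - 8)/(d + 4)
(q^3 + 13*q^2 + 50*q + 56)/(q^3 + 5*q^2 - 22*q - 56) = (q + 4)/(q - 4)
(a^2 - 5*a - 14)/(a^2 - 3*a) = (a^2 - 5*a - 14)/(a*(a - 3))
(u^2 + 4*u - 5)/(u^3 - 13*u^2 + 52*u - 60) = (u^2 + 4*u - 5)/(u^3 - 13*u^2 + 52*u - 60)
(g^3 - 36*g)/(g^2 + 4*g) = (g^2 - 36)/(g + 4)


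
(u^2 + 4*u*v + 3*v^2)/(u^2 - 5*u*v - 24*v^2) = (u + v)/(u - 8*v)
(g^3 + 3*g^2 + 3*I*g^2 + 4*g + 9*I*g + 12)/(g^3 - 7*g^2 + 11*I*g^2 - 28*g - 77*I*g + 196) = (g^2 + g*(3 - I) - 3*I)/(g^2 + 7*g*(-1 + I) - 49*I)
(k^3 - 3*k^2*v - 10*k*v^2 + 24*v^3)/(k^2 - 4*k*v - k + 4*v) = (k^2 + k*v - 6*v^2)/(k - 1)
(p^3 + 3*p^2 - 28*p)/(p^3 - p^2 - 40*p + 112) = p/(p - 4)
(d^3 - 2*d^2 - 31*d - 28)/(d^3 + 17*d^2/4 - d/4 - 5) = 4*(d^2 - 6*d - 7)/(4*d^2 + d - 5)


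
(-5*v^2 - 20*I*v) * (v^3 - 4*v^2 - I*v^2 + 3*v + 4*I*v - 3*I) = -5*v^5 + 20*v^4 - 15*I*v^4 - 35*v^3 + 60*I*v^3 + 80*v^2 - 45*I*v^2 - 60*v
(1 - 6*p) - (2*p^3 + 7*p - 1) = -2*p^3 - 13*p + 2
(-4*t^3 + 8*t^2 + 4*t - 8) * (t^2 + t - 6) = -4*t^5 + 4*t^4 + 36*t^3 - 52*t^2 - 32*t + 48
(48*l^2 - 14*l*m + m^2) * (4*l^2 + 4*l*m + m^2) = 192*l^4 + 136*l^3*m - 4*l^2*m^2 - 10*l*m^3 + m^4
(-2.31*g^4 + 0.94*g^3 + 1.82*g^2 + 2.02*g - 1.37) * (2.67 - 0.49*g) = 1.1319*g^5 - 6.6283*g^4 + 1.618*g^3 + 3.8696*g^2 + 6.0647*g - 3.6579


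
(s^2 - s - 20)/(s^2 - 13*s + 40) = (s + 4)/(s - 8)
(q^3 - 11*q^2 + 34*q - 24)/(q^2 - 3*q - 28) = (-q^3 + 11*q^2 - 34*q + 24)/(-q^2 + 3*q + 28)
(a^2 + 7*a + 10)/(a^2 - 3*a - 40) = (a + 2)/(a - 8)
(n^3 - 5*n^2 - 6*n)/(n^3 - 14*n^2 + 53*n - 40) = n*(n^2 - 5*n - 6)/(n^3 - 14*n^2 + 53*n - 40)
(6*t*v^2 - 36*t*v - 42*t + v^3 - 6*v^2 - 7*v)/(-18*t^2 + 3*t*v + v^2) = (-v^2 + 6*v + 7)/(3*t - v)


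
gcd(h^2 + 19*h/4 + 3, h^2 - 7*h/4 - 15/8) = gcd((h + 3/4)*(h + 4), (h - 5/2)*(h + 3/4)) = h + 3/4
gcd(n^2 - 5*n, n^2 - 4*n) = n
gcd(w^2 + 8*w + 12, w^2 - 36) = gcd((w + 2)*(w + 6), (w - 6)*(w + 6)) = w + 6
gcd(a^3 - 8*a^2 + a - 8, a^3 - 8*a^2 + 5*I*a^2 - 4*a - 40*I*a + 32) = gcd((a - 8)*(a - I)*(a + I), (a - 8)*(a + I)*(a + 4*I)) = a^2 + a*(-8 + I) - 8*I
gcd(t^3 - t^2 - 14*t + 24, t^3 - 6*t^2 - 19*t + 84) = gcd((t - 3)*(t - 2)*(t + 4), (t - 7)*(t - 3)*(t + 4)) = t^2 + t - 12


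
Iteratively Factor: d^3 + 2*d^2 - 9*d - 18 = (d + 3)*(d^2 - d - 6) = (d - 3)*(d + 3)*(d + 2)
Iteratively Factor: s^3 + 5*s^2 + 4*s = (s + 4)*(s^2 + s) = (s + 1)*(s + 4)*(s)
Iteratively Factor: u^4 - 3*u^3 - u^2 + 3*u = (u - 3)*(u^3 - u) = (u - 3)*(u + 1)*(u^2 - u) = u*(u - 3)*(u + 1)*(u - 1)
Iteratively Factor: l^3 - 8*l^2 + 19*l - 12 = (l - 4)*(l^2 - 4*l + 3) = (l - 4)*(l - 3)*(l - 1)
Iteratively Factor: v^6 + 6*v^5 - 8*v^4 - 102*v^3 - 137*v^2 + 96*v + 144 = (v + 1)*(v^5 + 5*v^4 - 13*v^3 - 89*v^2 - 48*v + 144) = (v + 1)*(v + 4)*(v^4 + v^3 - 17*v^2 - 21*v + 36) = (v - 1)*(v + 1)*(v + 4)*(v^3 + 2*v^2 - 15*v - 36) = (v - 1)*(v + 1)*(v + 3)*(v + 4)*(v^2 - v - 12) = (v - 1)*(v + 1)*(v + 3)^2*(v + 4)*(v - 4)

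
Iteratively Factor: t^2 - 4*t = (t - 4)*(t)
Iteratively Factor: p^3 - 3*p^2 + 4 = (p + 1)*(p^2 - 4*p + 4) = (p - 2)*(p + 1)*(p - 2)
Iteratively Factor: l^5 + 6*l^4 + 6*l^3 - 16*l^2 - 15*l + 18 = (l - 1)*(l^4 + 7*l^3 + 13*l^2 - 3*l - 18) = (l - 1)*(l + 3)*(l^3 + 4*l^2 + l - 6) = (l - 1)*(l + 3)^2*(l^2 + l - 2) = (l - 1)^2*(l + 3)^2*(l + 2)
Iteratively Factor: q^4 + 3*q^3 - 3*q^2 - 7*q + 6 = (q - 1)*(q^3 + 4*q^2 + q - 6) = (q - 1)^2*(q^2 + 5*q + 6) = (q - 1)^2*(q + 3)*(q + 2)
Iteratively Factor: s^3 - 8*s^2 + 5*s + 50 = (s - 5)*(s^2 - 3*s - 10) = (s - 5)^2*(s + 2)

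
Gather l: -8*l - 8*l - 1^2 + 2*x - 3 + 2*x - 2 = -16*l + 4*x - 6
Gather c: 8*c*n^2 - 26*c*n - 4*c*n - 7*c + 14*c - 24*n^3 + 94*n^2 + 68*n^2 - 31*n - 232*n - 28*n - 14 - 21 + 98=c*(8*n^2 - 30*n + 7) - 24*n^3 + 162*n^2 - 291*n + 63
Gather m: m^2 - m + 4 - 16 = m^2 - m - 12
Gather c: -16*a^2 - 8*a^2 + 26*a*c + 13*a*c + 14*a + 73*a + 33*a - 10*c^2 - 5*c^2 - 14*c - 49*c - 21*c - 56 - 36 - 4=-24*a^2 + 120*a - 15*c^2 + c*(39*a - 84) - 96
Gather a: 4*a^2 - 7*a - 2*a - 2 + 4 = 4*a^2 - 9*a + 2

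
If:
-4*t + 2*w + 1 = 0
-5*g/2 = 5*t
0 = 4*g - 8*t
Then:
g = 0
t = 0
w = -1/2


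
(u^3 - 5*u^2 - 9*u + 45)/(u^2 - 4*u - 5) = (u^2 - 9)/(u + 1)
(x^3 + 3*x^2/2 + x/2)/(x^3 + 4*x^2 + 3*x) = (x + 1/2)/(x + 3)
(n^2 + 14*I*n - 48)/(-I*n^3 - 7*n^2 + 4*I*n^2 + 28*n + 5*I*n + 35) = (I*n^2 - 14*n - 48*I)/(n^3 - n^2*(4 + 7*I) + n*(-5 + 28*I) + 35*I)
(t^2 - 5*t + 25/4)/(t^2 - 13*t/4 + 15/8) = 2*(2*t - 5)/(4*t - 3)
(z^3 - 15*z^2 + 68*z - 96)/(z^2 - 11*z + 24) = z - 4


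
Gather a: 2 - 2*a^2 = 2 - 2*a^2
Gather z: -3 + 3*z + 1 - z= 2*z - 2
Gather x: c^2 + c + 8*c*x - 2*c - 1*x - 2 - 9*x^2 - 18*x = c^2 - c - 9*x^2 + x*(8*c - 19) - 2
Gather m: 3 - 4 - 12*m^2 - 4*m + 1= -12*m^2 - 4*m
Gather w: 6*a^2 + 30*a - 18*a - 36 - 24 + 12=6*a^2 + 12*a - 48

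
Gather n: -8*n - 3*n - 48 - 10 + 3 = -11*n - 55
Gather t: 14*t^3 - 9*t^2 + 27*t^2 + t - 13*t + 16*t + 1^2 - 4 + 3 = 14*t^3 + 18*t^2 + 4*t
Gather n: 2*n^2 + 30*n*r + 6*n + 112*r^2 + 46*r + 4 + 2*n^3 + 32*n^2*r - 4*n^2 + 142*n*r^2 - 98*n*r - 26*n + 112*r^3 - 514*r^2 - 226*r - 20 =2*n^3 + n^2*(32*r - 2) + n*(142*r^2 - 68*r - 20) + 112*r^3 - 402*r^2 - 180*r - 16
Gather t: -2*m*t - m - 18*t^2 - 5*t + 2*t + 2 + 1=-m - 18*t^2 + t*(-2*m - 3) + 3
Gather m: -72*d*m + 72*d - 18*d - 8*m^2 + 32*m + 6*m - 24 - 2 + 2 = 54*d - 8*m^2 + m*(38 - 72*d) - 24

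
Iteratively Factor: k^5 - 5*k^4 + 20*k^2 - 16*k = (k)*(k^4 - 5*k^3 + 20*k - 16) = k*(k - 1)*(k^3 - 4*k^2 - 4*k + 16) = k*(k - 4)*(k - 1)*(k^2 - 4) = k*(k - 4)*(k - 1)*(k + 2)*(k - 2)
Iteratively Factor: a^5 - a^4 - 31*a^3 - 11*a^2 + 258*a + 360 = (a + 2)*(a^4 - 3*a^3 - 25*a^2 + 39*a + 180) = (a - 4)*(a + 2)*(a^3 + a^2 - 21*a - 45) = (a - 4)*(a + 2)*(a + 3)*(a^2 - 2*a - 15) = (a - 5)*(a - 4)*(a + 2)*(a + 3)*(a + 3)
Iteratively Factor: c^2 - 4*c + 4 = (c - 2)*(c - 2)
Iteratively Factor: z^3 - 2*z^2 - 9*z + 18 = (z + 3)*(z^2 - 5*z + 6) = (z - 3)*(z + 3)*(z - 2)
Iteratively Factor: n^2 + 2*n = (n + 2)*(n)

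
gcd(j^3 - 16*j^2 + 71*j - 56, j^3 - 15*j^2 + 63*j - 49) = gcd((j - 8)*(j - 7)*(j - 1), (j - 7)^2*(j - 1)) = j^2 - 8*j + 7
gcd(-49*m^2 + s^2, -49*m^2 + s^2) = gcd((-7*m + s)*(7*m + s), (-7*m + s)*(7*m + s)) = -49*m^2 + s^2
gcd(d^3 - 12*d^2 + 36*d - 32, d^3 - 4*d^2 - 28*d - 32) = d - 8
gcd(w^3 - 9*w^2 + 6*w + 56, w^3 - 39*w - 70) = w^2 - 5*w - 14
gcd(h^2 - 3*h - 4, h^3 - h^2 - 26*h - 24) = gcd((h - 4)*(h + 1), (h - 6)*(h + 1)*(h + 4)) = h + 1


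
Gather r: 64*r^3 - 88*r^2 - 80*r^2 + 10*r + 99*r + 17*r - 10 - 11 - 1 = 64*r^3 - 168*r^2 + 126*r - 22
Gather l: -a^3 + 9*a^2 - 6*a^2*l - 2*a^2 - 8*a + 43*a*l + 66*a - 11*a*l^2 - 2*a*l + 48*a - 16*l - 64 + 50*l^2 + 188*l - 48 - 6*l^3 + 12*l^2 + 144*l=-a^3 + 7*a^2 + 106*a - 6*l^3 + l^2*(62 - 11*a) + l*(-6*a^2 + 41*a + 316) - 112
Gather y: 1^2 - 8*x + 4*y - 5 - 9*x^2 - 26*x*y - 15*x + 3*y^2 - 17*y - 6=-9*x^2 - 23*x + 3*y^2 + y*(-26*x - 13) - 10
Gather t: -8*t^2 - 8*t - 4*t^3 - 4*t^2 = -4*t^3 - 12*t^2 - 8*t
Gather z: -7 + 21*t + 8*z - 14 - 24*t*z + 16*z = 21*t + z*(24 - 24*t) - 21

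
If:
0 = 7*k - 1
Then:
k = 1/7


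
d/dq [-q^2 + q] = 1 - 2*q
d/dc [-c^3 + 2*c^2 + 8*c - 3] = -3*c^2 + 4*c + 8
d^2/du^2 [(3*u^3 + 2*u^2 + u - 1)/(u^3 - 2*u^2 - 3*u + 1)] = 4*(4*u^6 + 15*u^5 - 6*u^4 + 15*u^3 - 12*u^2 - 3)/(u^9 - 6*u^8 + 3*u^7 + 31*u^6 - 21*u^5 - 60*u^4 + 12*u^3 + 21*u^2 - 9*u + 1)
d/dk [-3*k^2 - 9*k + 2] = -6*k - 9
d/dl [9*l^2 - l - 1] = 18*l - 1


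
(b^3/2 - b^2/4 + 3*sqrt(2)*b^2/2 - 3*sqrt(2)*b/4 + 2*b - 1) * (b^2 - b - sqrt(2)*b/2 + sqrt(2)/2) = b^5/2 - 3*b^4/4 + 5*sqrt(2)*b^4/4 - 15*sqrt(2)*b^3/8 + 3*b^3/4 - 3*b^2/4 - 3*sqrt(2)*b^2/8 + b/4 + 3*sqrt(2)*b/2 - sqrt(2)/2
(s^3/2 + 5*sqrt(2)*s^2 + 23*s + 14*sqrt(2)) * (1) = s^3/2 + 5*sqrt(2)*s^2 + 23*s + 14*sqrt(2)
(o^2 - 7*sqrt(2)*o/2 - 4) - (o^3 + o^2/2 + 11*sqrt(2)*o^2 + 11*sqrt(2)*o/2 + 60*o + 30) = -o^3 - 11*sqrt(2)*o^2 + o^2/2 - 60*o - 9*sqrt(2)*o - 34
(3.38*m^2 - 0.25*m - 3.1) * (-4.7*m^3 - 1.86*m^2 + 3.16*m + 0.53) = -15.886*m^5 - 5.1118*m^4 + 25.7158*m^3 + 6.7674*m^2 - 9.9285*m - 1.643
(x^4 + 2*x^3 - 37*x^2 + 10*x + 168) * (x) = x^5 + 2*x^4 - 37*x^3 + 10*x^2 + 168*x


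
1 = 1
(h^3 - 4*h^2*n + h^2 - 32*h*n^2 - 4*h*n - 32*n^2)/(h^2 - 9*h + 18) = (h^3 - 4*h^2*n + h^2 - 32*h*n^2 - 4*h*n - 32*n^2)/(h^2 - 9*h + 18)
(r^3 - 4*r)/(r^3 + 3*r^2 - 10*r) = (r + 2)/(r + 5)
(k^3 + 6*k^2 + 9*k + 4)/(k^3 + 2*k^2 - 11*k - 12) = (k + 1)/(k - 3)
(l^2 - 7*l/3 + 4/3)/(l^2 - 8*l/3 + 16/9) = 3*(l - 1)/(3*l - 4)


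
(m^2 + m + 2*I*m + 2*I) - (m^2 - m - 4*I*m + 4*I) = 2*m + 6*I*m - 2*I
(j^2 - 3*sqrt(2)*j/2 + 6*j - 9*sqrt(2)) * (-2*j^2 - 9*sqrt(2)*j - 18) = -2*j^4 - 12*j^3 - 6*sqrt(2)*j^3 - 36*sqrt(2)*j^2 + 9*j^2 + 27*sqrt(2)*j + 54*j + 162*sqrt(2)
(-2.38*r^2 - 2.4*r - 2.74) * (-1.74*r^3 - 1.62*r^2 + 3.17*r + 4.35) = 4.1412*r^5 + 8.0316*r^4 + 1.111*r^3 - 13.5222*r^2 - 19.1258*r - 11.919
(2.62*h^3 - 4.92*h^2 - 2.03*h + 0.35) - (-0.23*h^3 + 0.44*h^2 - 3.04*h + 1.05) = 2.85*h^3 - 5.36*h^2 + 1.01*h - 0.7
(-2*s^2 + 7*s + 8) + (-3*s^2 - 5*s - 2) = -5*s^2 + 2*s + 6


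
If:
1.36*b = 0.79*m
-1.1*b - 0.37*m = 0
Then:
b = 0.00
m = 0.00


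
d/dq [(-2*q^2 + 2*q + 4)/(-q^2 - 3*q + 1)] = 2*(4*q^2 + 2*q + 7)/(q^4 + 6*q^3 + 7*q^2 - 6*q + 1)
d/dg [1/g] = -1/g^2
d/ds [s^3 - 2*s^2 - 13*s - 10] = 3*s^2 - 4*s - 13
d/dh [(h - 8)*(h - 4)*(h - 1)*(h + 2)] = 4*h^3 - 33*h^2 + 36*h + 56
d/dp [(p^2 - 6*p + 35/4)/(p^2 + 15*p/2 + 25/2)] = 3*(36*p^2 + 20*p - 375)/(2*(4*p^4 + 60*p^3 + 325*p^2 + 750*p + 625))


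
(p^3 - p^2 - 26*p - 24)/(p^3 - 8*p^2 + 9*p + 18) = (p + 4)/(p - 3)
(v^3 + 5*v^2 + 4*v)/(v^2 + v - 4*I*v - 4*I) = v*(v + 4)/(v - 4*I)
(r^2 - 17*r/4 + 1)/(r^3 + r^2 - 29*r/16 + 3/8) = 4*(r - 4)/(4*r^2 + 5*r - 6)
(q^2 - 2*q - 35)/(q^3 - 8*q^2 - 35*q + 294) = (q + 5)/(q^2 - q - 42)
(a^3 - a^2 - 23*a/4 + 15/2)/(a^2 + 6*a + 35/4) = (2*a^2 - 7*a + 6)/(2*a + 7)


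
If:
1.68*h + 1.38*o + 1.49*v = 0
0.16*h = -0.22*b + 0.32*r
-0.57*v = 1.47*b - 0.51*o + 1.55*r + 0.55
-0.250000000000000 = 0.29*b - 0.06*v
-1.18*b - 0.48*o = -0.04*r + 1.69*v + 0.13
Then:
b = -0.71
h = 0.30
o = -1.16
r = -0.34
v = 0.74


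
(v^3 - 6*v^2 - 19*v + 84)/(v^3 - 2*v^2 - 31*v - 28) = (v - 3)/(v + 1)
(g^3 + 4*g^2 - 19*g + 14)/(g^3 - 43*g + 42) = (g - 2)/(g - 6)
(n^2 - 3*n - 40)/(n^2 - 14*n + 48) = (n + 5)/(n - 6)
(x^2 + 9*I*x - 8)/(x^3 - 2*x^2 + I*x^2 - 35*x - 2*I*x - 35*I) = (x + 8*I)/(x^2 - 2*x - 35)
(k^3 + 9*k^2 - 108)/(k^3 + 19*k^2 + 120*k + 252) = (k - 3)/(k + 7)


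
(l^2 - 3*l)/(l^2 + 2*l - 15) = l/(l + 5)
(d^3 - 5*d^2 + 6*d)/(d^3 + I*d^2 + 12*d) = (d^2 - 5*d + 6)/(d^2 + I*d + 12)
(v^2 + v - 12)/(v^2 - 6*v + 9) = (v + 4)/(v - 3)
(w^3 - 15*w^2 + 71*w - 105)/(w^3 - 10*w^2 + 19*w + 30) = (w^2 - 10*w + 21)/(w^2 - 5*w - 6)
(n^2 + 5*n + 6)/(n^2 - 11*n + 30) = (n^2 + 5*n + 6)/(n^2 - 11*n + 30)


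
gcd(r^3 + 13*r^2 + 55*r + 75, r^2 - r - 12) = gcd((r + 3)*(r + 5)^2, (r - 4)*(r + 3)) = r + 3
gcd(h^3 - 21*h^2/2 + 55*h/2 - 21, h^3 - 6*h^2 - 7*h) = h - 7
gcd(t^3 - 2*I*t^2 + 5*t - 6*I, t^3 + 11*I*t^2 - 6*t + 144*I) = t - 3*I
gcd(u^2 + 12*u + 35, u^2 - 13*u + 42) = 1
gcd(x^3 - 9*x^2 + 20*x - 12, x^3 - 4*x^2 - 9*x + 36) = 1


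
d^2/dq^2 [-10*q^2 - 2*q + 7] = -20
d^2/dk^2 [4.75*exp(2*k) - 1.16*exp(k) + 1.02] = (19.0*exp(k) - 1.16)*exp(k)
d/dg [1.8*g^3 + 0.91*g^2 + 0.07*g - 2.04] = 5.4*g^2 + 1.82*g + 0.07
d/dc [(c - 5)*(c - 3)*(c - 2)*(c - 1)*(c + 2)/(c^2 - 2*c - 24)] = (3*c^6 - 26*c^5 - 47*c^4 + 788*c^3 - 1318*c^2 - 1128*c + 2328)/(c^4 - 4*c^3 - 44*c^2 + 96*c + 576)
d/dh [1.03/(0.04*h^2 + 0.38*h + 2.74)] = (-0.0824*h - 0.3914)/(0.04*h^2 + 0.38*h + 2.74)^2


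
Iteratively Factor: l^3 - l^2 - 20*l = (l + 4)*(l^2 - 5*l) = l*(l + 4)*(l - 5)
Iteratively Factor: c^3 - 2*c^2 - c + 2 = (c - 2)*(c^2 - 1) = (c - 2)*(c - 1)*(c + 1)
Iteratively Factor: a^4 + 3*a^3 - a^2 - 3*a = (a - 1)*(a^3 + 4*a^2 + 3*a) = (a - 1)*(a + 1)*(a^2 + 3*a) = a*(a - 1)*(a + 1)*(a + 3)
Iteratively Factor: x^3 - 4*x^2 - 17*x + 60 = (x - 3)*(x^2 - x - 20) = (x - 5)*(x - 3)*(x + 4)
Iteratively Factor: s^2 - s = (s)*(s - 1)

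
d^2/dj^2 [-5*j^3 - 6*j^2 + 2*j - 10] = -30*j - 12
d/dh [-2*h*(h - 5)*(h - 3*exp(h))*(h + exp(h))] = 4*h^3*exp(h) - 8*h^3 + 12*h^2*exp(2*h) - 8*h^2*exp(h) + 30*h^2 - 48*h*exp(2*h) - 40*h*exp(h) - 30*exp(2*h)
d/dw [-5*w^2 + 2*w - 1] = 2 - 10*w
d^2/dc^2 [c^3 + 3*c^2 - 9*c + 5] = 6*c + 6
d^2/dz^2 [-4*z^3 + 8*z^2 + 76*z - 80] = 16 - 24*z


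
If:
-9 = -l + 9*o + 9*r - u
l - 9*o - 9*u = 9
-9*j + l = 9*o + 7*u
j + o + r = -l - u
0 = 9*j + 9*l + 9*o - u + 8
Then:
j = 49/45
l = -12/25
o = -109/75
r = 4/9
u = 2/5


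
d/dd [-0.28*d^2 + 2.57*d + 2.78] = 2.57 - 0.56*d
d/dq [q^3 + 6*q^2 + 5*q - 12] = 3*q^2 + 12*q + 5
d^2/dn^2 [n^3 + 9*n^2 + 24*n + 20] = 6*n + 18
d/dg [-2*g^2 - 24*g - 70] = -4*g - 24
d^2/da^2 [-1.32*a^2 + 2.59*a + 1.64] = -2.64000000000000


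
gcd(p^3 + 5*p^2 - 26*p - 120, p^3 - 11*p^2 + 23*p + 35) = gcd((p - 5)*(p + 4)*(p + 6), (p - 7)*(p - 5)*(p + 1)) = p - 5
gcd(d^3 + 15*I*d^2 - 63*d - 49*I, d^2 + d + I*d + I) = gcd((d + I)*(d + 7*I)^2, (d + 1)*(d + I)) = d + I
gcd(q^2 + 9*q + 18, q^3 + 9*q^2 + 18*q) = q^2 + 9*q + 18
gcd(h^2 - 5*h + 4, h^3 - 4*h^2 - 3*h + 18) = 1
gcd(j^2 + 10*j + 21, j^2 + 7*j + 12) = j + 3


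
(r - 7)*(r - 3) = r^2 - 10*r + 21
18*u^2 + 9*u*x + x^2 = (3*u + x)*(6*u + x)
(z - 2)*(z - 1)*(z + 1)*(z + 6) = z^4 + 4*z^3 - 13*z^2 - 4*z + 12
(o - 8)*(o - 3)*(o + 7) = o^3 - 4*o^2 - 53*o + 168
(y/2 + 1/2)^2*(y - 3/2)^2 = y^4/4 - y^3/4 - 11*y^2/16 + 3*y/8 + 9/16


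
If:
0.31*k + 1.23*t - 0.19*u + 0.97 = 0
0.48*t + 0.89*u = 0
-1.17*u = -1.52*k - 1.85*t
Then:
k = 1.92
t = -1.17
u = 0.63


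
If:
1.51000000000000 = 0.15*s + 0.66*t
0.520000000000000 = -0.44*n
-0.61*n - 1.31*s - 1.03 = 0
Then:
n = -1.18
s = -0.24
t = 2.34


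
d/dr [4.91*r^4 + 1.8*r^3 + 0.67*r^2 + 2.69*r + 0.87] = 19.64*r^3 + 5.4*r^2 + 1.34*r + 2.69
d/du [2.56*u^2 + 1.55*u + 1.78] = 5.12*u + 1.55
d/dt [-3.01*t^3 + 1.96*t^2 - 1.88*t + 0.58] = -9.03*t^2 + 3.92*t - 1.88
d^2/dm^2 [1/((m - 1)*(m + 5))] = 2*((m - 1)^2 + (m - 1)*(m + 5) + (m + 5)^2)/((m - 1)^3*(m + 5)^3)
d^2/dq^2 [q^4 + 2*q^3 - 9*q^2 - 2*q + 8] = 12*q^2 + 12*q - 18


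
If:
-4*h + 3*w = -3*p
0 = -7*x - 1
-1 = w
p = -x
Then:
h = -9/14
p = 1/7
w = -1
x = -1/7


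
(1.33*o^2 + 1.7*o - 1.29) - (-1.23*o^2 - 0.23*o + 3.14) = 2.56*o^2 + 1.93*o - 4.43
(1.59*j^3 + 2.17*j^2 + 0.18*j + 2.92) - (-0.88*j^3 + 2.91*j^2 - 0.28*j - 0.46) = 2.47*j^3 - 0.74*j^2 + 0.46*j + 3.38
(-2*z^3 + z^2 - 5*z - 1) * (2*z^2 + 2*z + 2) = -4*z^5 - 2*z^4 - 12*z^3 - 10*z^2 - 12*z - 2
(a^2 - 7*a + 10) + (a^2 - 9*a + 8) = 2*a^2 - 16*a + 18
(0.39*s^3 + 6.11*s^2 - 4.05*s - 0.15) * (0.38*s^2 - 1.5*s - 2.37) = 0.1482*s^5 + 1.7368*s^4 - 11.6283*s^3 - 8.4627*s^2 + 9.8235*s + 0.3555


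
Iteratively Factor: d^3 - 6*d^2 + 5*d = (d - 1)*(d^2 - 5*d) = (d - 5)*(d - 1)*(d)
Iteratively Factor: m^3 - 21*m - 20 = (m + 4)*(m^2 - 4*m - 5) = (m + 1)*(m + 4)*(m - 5)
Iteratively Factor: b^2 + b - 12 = (b - 3)*(b + 4)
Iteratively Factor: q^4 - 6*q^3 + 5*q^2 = (q)*(q^3 - 6*q^2 + 5*q) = q*(q - 5)*(q^2 - q) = q*(q - 5)*(q - 1)*(q)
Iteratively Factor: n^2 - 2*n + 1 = (n - 1)*(n - 1)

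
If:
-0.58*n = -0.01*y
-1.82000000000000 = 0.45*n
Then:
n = -4.04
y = -234.58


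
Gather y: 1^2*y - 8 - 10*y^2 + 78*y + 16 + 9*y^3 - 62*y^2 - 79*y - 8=9*y^3 - 72*y^2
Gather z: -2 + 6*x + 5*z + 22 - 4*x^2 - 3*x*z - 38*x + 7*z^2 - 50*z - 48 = -4*x^2 - 32*x + 7*z^2 + z*(-3*x - 45) - 28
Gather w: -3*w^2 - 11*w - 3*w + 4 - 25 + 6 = -3*w^2 - 14*w - 15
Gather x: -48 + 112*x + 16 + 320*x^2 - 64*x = 320*x^2 + 48*x - 32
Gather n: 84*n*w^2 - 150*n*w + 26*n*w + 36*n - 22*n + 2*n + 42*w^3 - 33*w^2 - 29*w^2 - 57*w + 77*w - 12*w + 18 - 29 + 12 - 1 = n*(84*w^2 - 124*w + 16) + 42*w^3 - 62*w^2 + 8*w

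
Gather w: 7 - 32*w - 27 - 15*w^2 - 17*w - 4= -15*w^2 - 49*w - 24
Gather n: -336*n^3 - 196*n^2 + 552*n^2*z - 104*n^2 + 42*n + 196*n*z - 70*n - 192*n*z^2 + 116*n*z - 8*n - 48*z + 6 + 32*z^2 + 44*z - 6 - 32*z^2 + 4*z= -336*n^3 + n^2*(552*z - 300) + n*(-192*z^2 + 312*z - 36)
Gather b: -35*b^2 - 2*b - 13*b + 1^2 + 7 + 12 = -35*b^2 - 15*b + 20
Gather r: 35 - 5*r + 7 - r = 42 - 6*r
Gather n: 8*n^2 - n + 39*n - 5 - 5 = 8*n^2 + 38*n - 10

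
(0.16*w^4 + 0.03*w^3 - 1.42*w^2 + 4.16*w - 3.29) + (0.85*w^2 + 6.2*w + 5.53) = 0.16*w^4 + 0.03*w^3 - 0.57*w^2 + 10.36*w + 2.24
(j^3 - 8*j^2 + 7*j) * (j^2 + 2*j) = j^5 - 6*j^4 - 9*j^3 + 14*j^2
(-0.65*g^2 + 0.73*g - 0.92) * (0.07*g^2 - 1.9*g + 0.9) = -0.0455*g^4 + 1.2861*g^3 - 2.0364*g^2 + 2.405*g - 0.828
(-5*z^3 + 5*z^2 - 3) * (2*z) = -10*z^4 + 10*z^3 - 6*z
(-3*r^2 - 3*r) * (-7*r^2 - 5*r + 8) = 21*r^4 + 36*r^3 - 9*r^2 - 24*r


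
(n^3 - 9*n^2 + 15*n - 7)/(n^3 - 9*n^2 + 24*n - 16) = (n^2 - 8*n + 7)/(n^2 - 8*n + 16)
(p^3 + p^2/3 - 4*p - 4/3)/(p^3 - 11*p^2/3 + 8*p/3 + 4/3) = (p + 2)/(p - 2)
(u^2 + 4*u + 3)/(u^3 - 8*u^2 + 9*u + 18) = (u + 3)/(u^2 - 9*u + 18)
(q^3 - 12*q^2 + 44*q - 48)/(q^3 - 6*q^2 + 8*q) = (q - 6)/q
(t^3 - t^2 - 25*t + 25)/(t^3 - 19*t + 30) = (t^2 - 6*t + 5)/(t^2 - 5*t + 6)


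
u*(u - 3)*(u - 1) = u^3 - 4*u^2 + 3*u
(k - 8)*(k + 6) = k^2 - 2*k - 48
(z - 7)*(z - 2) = z^2 - 9*z + 14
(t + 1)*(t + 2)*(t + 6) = t^3 + 9*t^2 + 20*t + 12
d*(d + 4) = d^2 + 4*d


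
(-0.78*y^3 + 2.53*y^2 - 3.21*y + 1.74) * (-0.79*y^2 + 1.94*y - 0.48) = 0.6162*y^5 - 3.5119*y^4 + 7.8185*y^3 - 8.8164*y^2 + 4.9164*y - 0.8352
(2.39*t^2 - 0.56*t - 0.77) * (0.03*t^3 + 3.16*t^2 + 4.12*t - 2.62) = 0.0717*t^5 + 7.5356*t^4 + 8.0541*t^3 - 11.0022*t^2 - 1.7052*t + 2.0174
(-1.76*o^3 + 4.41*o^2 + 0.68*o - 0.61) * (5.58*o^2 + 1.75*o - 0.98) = -9.8208*o^5 + 21.5278*o^4 + 13.2367*o^3 - 6.5356*o^2 - 1.7339*o + 0.5978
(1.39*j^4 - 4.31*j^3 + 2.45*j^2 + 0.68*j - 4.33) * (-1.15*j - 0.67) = -1.5985*j^5 + 4.0252*j^4 + 0.0701999999999998*j^3 - 2.4235*j^2 + 4.5239*j + 2.9011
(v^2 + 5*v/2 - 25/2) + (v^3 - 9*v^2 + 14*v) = v^3 - 8*v^2 + 33*v/2 - 25/2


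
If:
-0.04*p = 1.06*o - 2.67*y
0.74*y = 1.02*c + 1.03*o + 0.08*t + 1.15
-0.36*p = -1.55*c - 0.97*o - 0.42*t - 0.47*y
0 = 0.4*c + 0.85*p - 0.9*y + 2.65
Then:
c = -1.89165669405214*y - 1.46382219313854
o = 2.44532019189253*y + 0.0916524360818905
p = 1.94901491484807*y - 2.4287895561701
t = 1.8851253785485*y + 3.10870784796208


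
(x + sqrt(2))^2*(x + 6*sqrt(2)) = x^3 + 8*sqrt(2)*x^2 + 26*x + 12*sqrt(2)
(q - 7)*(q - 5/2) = q^2 - 19*q/2 + 35/2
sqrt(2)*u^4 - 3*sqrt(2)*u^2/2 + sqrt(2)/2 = (u - 1)*(u - sqrt(2)/2)*(u + sqrt(2)/2)*(sqrt(2)*u + sqrt(2))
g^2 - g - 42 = (g - 7)*(g + 6)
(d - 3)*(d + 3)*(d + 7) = d^3 + 7*d^2 - 9*d - 63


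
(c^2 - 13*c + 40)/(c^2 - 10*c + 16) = (c - 5)/(c - 2)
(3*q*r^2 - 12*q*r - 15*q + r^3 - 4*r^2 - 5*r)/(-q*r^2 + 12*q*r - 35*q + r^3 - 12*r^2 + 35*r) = (-3*q*r - 3*q - r^2 - r)/(q*r - 7*q - r^2 + 7*r)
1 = 1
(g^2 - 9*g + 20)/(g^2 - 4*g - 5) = (g - 4)/(g + 1)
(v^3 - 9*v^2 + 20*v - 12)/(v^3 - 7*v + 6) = (v - 6)/(v + 3)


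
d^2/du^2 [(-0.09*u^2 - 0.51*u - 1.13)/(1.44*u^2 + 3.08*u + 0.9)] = (-2.22044604925031e-16*u^4 - 1.316736*u^3 - 13.359168*u^2 - 26.104896*u - 15.828664)/(2.985984*u^6 + 19.160064*u^5 + 46.579968*u^4 + 53.168192*u^3 + 29.11248*u^2 + 7.4844*u + 0.729)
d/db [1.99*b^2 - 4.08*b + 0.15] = 3.98*b - 4.08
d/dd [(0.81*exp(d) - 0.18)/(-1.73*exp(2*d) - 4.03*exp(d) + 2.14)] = (1.4013*exp(2*d) - 0.6228*exp(d) + 1.008)*exp(d)/(2.9929*exp(4*d) + 13.9438*exp(3*d) + 8.8365*exp(2*d) - 17.2484*exp(d) + 4.5796)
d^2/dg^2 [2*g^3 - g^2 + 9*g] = 12*g - 2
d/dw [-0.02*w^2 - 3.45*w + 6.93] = -0.04*w - 3.45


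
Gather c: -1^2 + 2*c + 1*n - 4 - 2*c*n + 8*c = c*(10 - 2*n) + n - 5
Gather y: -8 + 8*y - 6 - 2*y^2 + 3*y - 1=-2*y^2 + 11*y - 15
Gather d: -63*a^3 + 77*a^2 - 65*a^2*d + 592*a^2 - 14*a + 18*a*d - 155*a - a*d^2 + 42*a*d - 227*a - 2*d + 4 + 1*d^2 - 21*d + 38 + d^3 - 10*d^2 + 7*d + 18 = -63*a^3 + 669*a^2 - 396*a + d^3 + d^2*(-a - 9) + d*(-65*a^2 + 60*a - 16) + 60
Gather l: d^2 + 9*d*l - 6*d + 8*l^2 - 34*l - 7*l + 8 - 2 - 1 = d^2 - 6*d + 8*l^2 + l*(9*d - 41) + 5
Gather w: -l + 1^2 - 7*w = -l - 7*w + 1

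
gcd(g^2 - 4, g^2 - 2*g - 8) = g + 2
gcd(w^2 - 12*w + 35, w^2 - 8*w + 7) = w - 7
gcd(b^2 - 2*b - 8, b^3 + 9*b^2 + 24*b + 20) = b + 2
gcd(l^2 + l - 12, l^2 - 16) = l + 4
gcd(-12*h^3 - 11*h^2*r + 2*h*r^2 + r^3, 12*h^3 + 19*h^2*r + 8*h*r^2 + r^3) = 4*h^2 + 5*h*r + r^2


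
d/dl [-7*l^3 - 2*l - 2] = -21*l^2 - 2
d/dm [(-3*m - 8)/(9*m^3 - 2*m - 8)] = (-27*m^3 + 6*m + (3*m + 8)*(27*m^2 - 2) + 24)/(-9*m^3 + 2*m + 8)^2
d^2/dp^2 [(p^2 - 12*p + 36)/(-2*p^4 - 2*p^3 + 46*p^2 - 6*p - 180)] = 3*(-p^6 + 17*p^5 + 15*p^4 - 501*p^3 - 678*p^2 + 1268*p - 3192)/(p^10 + 9*p^9 - 21*p^8 - 335*p^7 - 15*p^6 + 4647*p^5 + 3313*p^4 - 27957*p^3 - 29430*p^2 + 62100*p + 81000)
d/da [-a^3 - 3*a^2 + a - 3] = -3*a^2 - 6*a + 1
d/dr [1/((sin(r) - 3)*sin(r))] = (3 - 2*sin(r))*cos(r)/((sin(r) - 3)^2*sin(r)^2)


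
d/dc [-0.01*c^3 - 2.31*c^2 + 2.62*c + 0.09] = -0.03*c^2 - 4.62*c + 2.62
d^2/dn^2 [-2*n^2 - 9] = -4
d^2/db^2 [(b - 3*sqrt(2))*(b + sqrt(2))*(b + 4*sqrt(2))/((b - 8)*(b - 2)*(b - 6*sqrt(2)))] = 4*(5*b^6 + 4*sqrt(2)*b^6 - 90*sqrt(2)*b^5 - 57*b^5 - 30*b^4 + 366*sqrt(2)*b^4 + 1660*sqrt(2)*b^3 + 5324*b^3 - 36000*b^2 - 18864*sqrt(2)*b^2 + 63360*sqrt(2)*b + 108864*b - 149760 - 74112*sqrt(2))/(b^9 - 30*b^8 - 18*sqrt(2)*b^8 + 564*b^7 + 540*sqrt(2)*b^7 - 6696*sqrt(2)*b^6 - 8440*b^6 + 48240*sqrt(2)*b^5 + 80736*b^5 - 431040*b^4 - 250560*sqrt(2)*b^4 + 1206784*b^3 + 984960*sqrt(2)*b^3 - 2479104*sqrt(2)*b^2 - 1658880*b^2 + 884736*b + 3317760*sqrt(2)*b - 1769472*sqrt(2))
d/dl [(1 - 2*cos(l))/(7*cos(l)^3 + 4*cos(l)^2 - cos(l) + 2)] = (-28*cos(l)^3 + 13*cos(l)^2 + 8*cos(l) + 3)*sin(l)/(7*cos(l)^3 + 4*cos(l)^2 - cos(l) + 2)^2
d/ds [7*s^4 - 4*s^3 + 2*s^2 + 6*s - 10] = 28*s^3 - 12*s^2 + 4*s + 6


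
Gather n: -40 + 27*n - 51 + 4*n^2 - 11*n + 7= 4*n^2 + 16*n - 84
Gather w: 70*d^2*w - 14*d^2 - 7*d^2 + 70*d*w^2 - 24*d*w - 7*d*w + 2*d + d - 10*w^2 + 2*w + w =-21*d^2 + 3*d + w^2*(70*d - 10) + w*(70*d^2 - 31*d + 3)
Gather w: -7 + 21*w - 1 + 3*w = 24*w - 8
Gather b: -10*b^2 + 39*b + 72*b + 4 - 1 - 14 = -10*b^2 + 111*b - 11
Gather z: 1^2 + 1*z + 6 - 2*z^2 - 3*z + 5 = -2*z^2 - 2*z + 12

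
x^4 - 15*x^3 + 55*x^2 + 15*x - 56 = (x - 8)*(x - 7)*(x - 1)*(x + 1)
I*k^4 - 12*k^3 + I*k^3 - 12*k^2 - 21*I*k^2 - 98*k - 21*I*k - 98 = (k - 2*I)*(k + 7*I)^2*(I*k + I)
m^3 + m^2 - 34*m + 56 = (m - 4)*(m - 2)*(m + 7)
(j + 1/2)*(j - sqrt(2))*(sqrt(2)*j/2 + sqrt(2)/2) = sqrt(2)*j^3/2 - j^2 + 3*sqrt(2)*j^2/4 - 3*j/2 + sqrt(2)*j/4 - 1/2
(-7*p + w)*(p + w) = -7*p^2 - 6*p*w + w^2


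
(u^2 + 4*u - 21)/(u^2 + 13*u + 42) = (u - 3)/(u + 6)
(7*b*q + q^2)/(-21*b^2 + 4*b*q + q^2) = q/(-3*b + q)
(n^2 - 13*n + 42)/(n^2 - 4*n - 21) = (n - 6)/(n + 3)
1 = 1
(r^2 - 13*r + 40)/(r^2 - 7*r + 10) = (r - 8)/(r - 2)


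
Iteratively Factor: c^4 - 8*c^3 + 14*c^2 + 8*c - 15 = (c - 3)*(c^3 - 5*c^2 - c + 5) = (c - 5)*(c - 3)*(c^2 - 1) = (c - 5)*(c - 3)*(c + 1)*(c - 1)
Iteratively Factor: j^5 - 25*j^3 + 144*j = (j + 3)*(j^4 - 3*j^3 - 16*j^2 + 48*j) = (j - 4)*(j + 3)*(j^3 + j^2 - 12*j) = j*(j - 4)*(j + 3)*(j^2 + j - 12) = j*(j - 4)*(j - 3)*(j + 3)*(j + 4)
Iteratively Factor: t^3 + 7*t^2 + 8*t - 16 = (t + 4)*(t^2 + 3*t - 4) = (t + 4)^2*(t - 1)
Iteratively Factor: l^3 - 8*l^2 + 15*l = (l - 5)*(l^2 - 3*l) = l*(l - 5)*(l - 3)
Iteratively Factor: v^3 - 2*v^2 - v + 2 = (v - 2)*(v^2 - 1) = (v - 2)*(v + 1)*(v - 1)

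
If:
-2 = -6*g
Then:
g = 1/3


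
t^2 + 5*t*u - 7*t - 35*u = (t - 7)*(t + 5*u)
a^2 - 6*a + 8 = (a - 4)*(a - 2)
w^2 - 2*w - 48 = (w - 8)*(w + 6)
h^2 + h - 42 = (h - 6)*(h + 7)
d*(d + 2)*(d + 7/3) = d^3 + 13*d^2/3 + 14*d/3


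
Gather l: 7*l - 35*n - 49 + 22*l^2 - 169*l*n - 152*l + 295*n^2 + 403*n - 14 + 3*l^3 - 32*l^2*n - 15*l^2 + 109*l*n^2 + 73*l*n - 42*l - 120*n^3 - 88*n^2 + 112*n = 3*l^3 + l^2*(7 - 32*n) + l*(109*n^2 - 96*n - 187) - 120*n^3 + 207*n^2 + 480*n - 63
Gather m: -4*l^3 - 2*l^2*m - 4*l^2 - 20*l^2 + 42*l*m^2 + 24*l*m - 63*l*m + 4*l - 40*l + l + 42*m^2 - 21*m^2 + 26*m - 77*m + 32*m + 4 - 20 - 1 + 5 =-4*l^3 - 24*l^2 - 35*l + m^2*(42*l + 21) + m*(-2*l^2 - 39*l - 19) - 12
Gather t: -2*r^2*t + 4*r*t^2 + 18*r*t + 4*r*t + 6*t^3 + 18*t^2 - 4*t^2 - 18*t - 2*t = 6*t^3 + t^2*(4*r + 14) + t*(-2*r^2 + 22*r - 20)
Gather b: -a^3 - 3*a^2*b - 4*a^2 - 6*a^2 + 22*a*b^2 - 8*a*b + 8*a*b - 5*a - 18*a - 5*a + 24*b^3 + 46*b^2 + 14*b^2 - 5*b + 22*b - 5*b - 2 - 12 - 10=-a^3 - 10*a^2 - 28*a + 24*b^3 + b^2*(22*a + 60) + b*(12 - 3*a^2) - 24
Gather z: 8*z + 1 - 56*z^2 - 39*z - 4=-56*z^2 - 31*z - 3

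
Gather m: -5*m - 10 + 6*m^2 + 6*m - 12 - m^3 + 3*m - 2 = -m^3 + 6*m^2 + 4*m - 24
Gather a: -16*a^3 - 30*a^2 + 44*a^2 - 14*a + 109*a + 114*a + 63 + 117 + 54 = -16*a^3 + 14*a^2 + 209*a + 234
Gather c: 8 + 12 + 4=24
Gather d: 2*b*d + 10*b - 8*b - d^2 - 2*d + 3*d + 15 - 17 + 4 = 2*b - d^2 + d*(2*b + 1) + 2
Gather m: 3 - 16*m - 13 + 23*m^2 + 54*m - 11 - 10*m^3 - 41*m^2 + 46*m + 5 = -10*m^3 - 18*m^2 + 84*m - 16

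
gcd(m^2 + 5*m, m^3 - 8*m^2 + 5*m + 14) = 1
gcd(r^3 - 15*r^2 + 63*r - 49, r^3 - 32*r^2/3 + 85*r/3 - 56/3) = r^2 - 8*r + 7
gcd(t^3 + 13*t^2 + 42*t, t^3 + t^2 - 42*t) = t^2 + 7*t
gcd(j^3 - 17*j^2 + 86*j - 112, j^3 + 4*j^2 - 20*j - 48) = 1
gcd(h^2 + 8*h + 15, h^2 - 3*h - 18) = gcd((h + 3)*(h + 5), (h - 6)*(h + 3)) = h + 3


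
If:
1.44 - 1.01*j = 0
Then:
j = 1.43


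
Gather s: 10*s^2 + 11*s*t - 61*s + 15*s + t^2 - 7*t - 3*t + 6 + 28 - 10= 10*s^2 + s*(11*t - 46) + t^2 - 10*t + 24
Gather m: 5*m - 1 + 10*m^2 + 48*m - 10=10*m^2 + 53*m - 11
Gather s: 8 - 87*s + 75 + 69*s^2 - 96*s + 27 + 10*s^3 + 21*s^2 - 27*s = 10*s^3 + 90*s^2 - 210*s + 110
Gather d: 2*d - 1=2*d - 1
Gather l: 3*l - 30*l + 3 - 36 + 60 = 27 - 27*l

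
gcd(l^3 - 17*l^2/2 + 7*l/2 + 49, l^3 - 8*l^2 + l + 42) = l^2 - 5*l - 14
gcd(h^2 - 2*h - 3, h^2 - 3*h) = h - 3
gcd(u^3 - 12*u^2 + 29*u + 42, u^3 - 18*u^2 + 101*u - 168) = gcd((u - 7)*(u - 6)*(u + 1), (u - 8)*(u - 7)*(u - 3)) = u - 7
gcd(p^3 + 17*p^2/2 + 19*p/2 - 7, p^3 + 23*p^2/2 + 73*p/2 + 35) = p^2 + 9*p + 14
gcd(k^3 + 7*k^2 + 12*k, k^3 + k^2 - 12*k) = k^2 + 4*k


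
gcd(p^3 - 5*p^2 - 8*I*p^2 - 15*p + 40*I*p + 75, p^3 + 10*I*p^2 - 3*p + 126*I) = p - 3*I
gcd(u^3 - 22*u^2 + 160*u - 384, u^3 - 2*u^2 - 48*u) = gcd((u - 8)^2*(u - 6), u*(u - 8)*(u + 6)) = u - 8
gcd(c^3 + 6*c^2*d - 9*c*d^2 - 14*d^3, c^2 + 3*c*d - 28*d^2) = c + 7*d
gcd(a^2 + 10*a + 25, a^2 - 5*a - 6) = 1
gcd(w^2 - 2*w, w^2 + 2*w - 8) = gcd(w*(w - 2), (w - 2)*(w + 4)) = w - 2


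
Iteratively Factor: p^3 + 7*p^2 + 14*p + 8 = (p + 2)*(p^2 + 5*p + 4) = (p + 1)*(p + 2)*(p + 4)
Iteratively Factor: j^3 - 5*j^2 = (j)*(j^2 - 5*j) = j*(j - 5)*(j)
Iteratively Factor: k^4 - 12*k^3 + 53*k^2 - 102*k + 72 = (k - 3)*(k^3 - 9*k^2 + 26*k - 24) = (k - 4)*(k - 3)*(k^2 - 5*k + 6) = (k - 4)*(k - 3)^2*(k - 2)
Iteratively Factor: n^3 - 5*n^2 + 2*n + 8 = (n - 4)*(n^2 - n - 2) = (n - 4)*(n - 2)*(n + 1)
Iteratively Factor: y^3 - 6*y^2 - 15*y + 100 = (y - 5)*(y^2 - y - 20) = (y - 5)^2*(y + 4)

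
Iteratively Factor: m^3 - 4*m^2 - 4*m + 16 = (m - 4)*(m^2 - 4) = (m - 4)*(m + 2)*(m - 2)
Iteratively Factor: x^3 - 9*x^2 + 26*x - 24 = (x - 4)*(x^2 - 5*x + 6) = (x - 4)*(x - 3)*(x - 2)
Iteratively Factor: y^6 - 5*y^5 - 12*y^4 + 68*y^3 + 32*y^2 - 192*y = (y - 2)*(y^5 - 3*y^4 - 18*y^3 + 32*y^2 + 96*y) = (y - 4)*(y - 2)*(y^4 + y^3 - 14*y^2 - 24*y) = (y - 4)*(y - 2)*(y + 2)*(y^3 - y^2 - 12*y) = y*(y - 4)*(y - 2)*(y + 2)*(y^2 - y - 12) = y*(y - 4)*(y - 2)*(y + 2)*(y + 3)*(y - 4)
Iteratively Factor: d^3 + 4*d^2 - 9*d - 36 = (d - 3)*(d^2 + 7*d + 12) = (d - 3)*(d + 4)*(d + 3)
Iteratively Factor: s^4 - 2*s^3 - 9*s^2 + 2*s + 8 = (s + 1)*(s^3 - 3*s^2 - 6*s + 8) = (s - 4)*(s + 1)*(s^2 + s - 2) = (s - 4)*(s + 1)*(s + 2)*(s - 1)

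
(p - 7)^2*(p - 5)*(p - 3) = p^4 - 22*p^3 + 176*p^2 - 602*p + 735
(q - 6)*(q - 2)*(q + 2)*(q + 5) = q^4 - q^3 - 34*q^2 + 4*q + 120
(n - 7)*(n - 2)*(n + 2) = n^3 - 7*n^2 - 4*n + 28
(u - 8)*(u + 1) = u^2 - 7*u - 8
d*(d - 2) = d^2 - 2*d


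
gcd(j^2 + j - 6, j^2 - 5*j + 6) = j - 2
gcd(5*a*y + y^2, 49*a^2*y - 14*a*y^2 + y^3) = y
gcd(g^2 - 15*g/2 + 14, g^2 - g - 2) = 1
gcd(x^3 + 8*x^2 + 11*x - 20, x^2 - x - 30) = x + 5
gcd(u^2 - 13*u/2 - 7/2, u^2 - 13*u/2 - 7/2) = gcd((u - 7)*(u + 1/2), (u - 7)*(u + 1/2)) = u^2 - 13*u/2 - 7/2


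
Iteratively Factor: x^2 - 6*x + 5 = (x - 1)*(x - 5)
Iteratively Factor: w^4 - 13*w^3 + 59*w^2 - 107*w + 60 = (w - 3)*(w^3 - 10*w^2 + 29*w - 20) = (w - 5)*(w - 3)*(w^2 - 5*w + 4) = (w - 5)*(w - 3)*(w - 1)*(w - 4)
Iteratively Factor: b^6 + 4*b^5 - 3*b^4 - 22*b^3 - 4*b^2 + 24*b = (b + 2)*(b^5 + 2*b^4 - 7*b^3 - 8*b^2 + 12*b) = (b + 2)*(b + 3)*(b^4 - b^3 - 4*b^2 + 4*b) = b*(b + 2)*(b + 3)*(b^3 - b^2 - 4*b + 4) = b*(b + 2)^2*(b + 3)*(b^2 - 3*b + 2) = b*(b - 2)*(b + 2)^2*(b + 3)*(b - 1)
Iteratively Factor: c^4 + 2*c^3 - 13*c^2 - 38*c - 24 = (c + 2)*(c^3 - 13*c - 12) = (c + 1)*(c + 2)*(c^2 - c - 12) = (c - 4)*(c + 1)*(c + 2)*(c + 3)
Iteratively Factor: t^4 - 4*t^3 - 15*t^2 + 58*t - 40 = (t - 1)*(t^3 - 3*t^2 - 18*t + 40) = (t - 5)*(t - 1)*(t^2 + 2*t - 8) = (t - 5)*(t - 1)*(t + 4)*(t - 2)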